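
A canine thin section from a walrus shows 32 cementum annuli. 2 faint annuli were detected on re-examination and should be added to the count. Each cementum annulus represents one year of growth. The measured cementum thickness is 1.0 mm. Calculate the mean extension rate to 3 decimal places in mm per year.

Correcting the raw count gives 32 + 2 = 34 true cementum annuli.
Extension rate ≈ 1.0 / 34 = 0.029 mm per year.

0.029 mm per year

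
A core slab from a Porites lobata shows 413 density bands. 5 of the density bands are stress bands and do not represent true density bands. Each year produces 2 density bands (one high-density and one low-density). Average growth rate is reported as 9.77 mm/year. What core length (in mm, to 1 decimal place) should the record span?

True density band count = 413 − 5 = 408.
408 density bands at 2 per year is 408 / 2 = 204 years.
Length ≈ 9.77 × 204 = 1993.1 mm.

1993.1 mm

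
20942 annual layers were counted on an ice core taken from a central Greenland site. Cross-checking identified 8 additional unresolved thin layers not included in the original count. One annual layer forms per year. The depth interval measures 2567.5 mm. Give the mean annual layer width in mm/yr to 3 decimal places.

Correcting the raw count gives 20942 + 8 = 20950 true annual layers.
Extension rate ≈ 2567.5 / 20950 = 0.123 mm/yr.

0.123 mm/yr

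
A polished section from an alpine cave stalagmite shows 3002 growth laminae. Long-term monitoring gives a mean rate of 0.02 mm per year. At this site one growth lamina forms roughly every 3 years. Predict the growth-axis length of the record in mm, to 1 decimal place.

180.1 mm

At 3 years per growth lamina, 3002 × 3 = 9006 years.
Length ≈ 0.02 × 9006 = 180.1 mm.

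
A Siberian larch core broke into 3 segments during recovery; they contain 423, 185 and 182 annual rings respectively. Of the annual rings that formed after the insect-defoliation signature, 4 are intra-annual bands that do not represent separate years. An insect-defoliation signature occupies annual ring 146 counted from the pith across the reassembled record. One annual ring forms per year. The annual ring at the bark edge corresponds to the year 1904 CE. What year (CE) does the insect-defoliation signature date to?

Total annual rings = 423 + 185 + 182 = 790.
790 − 146 = 644 annual rings lie beyond the insect-defoliation signature toward the bark edge.
644 − 4 false = 640 true annual rings after the insect-defoliation signature.
Counting back 640 years from 1904 CE places the insect-defoliation signature in 1904 − 640 = 1264 CE.

1264 CE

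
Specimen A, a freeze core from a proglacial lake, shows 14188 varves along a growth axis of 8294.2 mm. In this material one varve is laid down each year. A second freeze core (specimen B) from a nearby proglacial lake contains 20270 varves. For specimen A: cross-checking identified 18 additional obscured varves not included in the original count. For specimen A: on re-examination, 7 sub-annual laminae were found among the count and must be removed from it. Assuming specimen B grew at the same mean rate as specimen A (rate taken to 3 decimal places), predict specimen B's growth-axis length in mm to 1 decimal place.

11837.7 mm

Specimen A: correcting the raw count gives 14188 − 7 + 18 = 14199 true varves.
A: Extension rate ≈ 8294.2 / 14199 = 0.584 mm/year.
For B, 0.584 mm/year × 20270 years = 11837.7 mm.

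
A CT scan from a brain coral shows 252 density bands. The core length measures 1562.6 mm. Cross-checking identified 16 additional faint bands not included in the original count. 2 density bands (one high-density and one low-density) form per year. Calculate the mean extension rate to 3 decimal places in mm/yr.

11.661 mm/yr

After corrections the count is 252 + 16 = 268 density bands.
With 2 density bands per year, 268 / 2 = 134 years.
1562.6 mm over 134 years gives 1562.6 / 134 ≈ 11.661 mm/yr.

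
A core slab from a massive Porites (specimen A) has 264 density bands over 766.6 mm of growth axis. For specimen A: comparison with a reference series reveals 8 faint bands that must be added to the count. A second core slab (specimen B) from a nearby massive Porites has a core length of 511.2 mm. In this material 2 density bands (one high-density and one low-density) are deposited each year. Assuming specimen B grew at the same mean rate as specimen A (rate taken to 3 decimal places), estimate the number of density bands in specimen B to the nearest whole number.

181 density bands

Specimen A: true density band count = 264 + 8 = 272.
Specimen A: with 2 density bands per year, 272 / 2 = 136 years.
A: Mean rate = 766.6 mm / 136 years ≈ 5.637 mm/yr.
Specimen B: 511.2 mm / 5.637 mm per year = 90.69 years; at 2 density bands per year that is 90.69 × 2 ≈ 181 density bands.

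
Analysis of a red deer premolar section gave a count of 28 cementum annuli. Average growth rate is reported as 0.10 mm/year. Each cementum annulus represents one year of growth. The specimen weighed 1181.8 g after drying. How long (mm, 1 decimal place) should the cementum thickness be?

2.8 mm

28 years of growth are recorded.
Length ≈ 0.10 × 28 = 2.8 mm.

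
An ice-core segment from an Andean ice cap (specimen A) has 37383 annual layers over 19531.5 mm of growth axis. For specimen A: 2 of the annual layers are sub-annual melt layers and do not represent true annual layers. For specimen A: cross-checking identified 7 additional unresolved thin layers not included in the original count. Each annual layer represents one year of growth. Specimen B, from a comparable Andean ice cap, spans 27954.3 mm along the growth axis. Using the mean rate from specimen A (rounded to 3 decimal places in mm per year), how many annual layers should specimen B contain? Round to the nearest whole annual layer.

Specimen A: true annual layer count = 37383 − 2 + 7 = 37388.
A: 19531.5 mm over 37388 years gives 19531.5 / 37388 ≈ 0.522 mm per year.
B spans 27954.3 / 0.522 = 53552.30 years ≈ 53552 annual layers.

53552 annual layers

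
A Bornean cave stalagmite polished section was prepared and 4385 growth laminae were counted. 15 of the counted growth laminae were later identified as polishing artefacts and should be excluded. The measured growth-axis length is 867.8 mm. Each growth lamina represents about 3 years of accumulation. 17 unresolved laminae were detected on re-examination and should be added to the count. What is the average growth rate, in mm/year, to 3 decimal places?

0.066 mm/year

After corrections the count is 4385 − 15 + 17 = 4387 growth laminae.
Multiplying by 3 years per growth lamina: 4387 × 3 = 13161 years.
867.8 mm over 13161 years gives 867.8 / 13161 ≈ 0.066 mm/year.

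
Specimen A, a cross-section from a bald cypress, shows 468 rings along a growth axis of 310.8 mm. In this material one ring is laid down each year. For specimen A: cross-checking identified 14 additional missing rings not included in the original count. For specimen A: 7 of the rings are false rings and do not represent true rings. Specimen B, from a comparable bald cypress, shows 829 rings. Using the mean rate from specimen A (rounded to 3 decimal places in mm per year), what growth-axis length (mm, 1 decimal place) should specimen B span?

Specimen A: true ring count = 468 − 7 + 14 = 475.
A: Extension rate ≈ 310.8 / 475 = 0.654 mm/yr.
Length of B = 0.654 × 829 = 542.2 mm.

542.2 mm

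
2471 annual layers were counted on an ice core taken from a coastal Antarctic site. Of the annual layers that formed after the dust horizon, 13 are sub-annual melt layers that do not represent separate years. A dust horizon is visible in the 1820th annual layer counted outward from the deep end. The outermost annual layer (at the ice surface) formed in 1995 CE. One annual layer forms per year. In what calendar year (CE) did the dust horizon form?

2471 − 1820 = 651 annual layers lie beyond the dust horizon toward the ice surface.
651 − 13 false = 638 true annual layers after the dust horizon.
1995 − 638 = 1357 CE.

1357 CE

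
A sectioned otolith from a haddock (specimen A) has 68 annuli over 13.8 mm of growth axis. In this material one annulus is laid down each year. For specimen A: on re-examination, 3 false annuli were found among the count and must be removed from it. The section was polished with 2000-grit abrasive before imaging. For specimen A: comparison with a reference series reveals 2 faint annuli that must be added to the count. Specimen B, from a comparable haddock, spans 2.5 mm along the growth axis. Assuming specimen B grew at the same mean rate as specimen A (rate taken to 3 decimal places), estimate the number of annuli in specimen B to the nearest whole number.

12 annuli

Specimen A: correcting the raw count gives 68 − 3 + 2 = 67 true annuli.
A: Extension rate ≈ 13.8 / 67 = 0.206 mm/yr.
B spans 2.5 / 0.206 = 12.14 years ≈ 12 annuli.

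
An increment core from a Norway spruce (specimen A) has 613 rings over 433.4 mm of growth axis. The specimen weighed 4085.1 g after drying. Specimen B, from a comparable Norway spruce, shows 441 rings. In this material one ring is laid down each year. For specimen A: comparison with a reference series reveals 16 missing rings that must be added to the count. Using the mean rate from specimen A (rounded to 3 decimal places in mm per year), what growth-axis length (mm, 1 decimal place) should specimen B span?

303.8 mm

Specimen A: correcting the raw count gives 613 + 16 = 629 true rings.
A: Extension rate ≈ 433.4 / 629 = 0.689 mm/yr.
For B, 0.689 mm/year × 441 years = 303.8 mm.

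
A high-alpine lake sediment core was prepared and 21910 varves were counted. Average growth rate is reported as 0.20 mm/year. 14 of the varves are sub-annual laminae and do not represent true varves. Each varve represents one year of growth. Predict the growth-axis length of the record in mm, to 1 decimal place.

4379.2 mm

True varve count = 21910 − 14 = 21896.
Predicted length = 0.20 mm/year × 21896 years = 4379.2 mm.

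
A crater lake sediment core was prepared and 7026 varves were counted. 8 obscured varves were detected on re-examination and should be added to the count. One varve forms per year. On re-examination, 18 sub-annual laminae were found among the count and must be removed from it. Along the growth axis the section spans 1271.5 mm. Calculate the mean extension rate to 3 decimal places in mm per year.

After corrections the count is 7026 − 18 + 8 = 7016 varves.
Extension rate ≈ 1271.5 / 7016 = 0.181 mm per year.

0.181 mm per year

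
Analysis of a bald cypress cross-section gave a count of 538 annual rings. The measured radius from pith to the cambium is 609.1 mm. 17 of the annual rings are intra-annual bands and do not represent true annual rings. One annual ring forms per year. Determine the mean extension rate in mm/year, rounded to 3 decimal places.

1.169 mm/year

After corrections the count is 538 − 17 = 521 annual rings.
Mean rate = 609.1 mm / 521 years ≈ 1.169 mm/year.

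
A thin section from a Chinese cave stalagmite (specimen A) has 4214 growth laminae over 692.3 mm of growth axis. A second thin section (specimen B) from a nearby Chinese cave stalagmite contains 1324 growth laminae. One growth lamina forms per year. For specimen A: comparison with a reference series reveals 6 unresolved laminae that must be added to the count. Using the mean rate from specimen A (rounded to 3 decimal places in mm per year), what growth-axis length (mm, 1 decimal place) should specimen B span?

217.1 mm

Specimen A: correcting the raw count gives 4214 + 6 = 4220 true growth laminae.
A: 692.3 mm over 4220 years gives 692.3 / 4220 ≈ 0.164 mm per year.
B's length ≈ 0.164 × 1324 = 217.1 mm.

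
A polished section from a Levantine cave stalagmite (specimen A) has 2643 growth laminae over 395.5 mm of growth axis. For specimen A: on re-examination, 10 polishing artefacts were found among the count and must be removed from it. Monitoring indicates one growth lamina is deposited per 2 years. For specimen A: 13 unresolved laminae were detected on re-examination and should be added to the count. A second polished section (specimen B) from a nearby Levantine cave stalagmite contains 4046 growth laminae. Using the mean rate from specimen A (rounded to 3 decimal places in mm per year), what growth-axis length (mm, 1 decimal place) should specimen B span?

Specimen A: correcting the raw count gives 2643 − 10 + 13 = 2646 true growth laminae.
Specimen A: multiplying by 2 years per growth lamina: 2646 × 2 = 5292 years.
A: 395.5 mm over 5292 years gives 395.5 / 5292 ≈ 0.075 mm/year.
Specimen B: 4046 growth laminae at 2 years each span 4046 × 2 = 8092 years. Length of B = 0.075 × 8092 = 606.9 mm.

606.9 mm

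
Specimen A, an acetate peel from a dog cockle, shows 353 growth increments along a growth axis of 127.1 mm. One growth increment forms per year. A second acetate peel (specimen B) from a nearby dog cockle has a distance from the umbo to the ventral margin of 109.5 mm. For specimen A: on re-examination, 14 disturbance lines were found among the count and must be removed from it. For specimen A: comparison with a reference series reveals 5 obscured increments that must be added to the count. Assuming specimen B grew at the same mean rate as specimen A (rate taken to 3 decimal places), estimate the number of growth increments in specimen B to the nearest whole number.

297 growth increments

Specimen A: after corrections the count is 353 − 14 + 5 = 344 growth increments.
A: Mean rate = 127.1 mm / 344 years ≈ 0.369 mm per year.
Specimen B: 109.5 mm / 0.369 mm per year = 296.75 years ≈ 297 growth increments.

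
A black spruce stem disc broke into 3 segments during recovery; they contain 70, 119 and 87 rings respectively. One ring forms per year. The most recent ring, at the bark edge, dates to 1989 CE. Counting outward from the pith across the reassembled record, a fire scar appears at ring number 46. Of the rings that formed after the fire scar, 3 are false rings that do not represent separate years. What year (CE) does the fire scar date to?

1762 CE

Total rings = 70 + 119 + 87 = 276.
The fire scar sits at ring 46 from the pith, so 276 − 46 = 230 rings formed after it.
Excluding 3 false rings: 230 − 3 = 227.
1989 − 227 = 1762 CE.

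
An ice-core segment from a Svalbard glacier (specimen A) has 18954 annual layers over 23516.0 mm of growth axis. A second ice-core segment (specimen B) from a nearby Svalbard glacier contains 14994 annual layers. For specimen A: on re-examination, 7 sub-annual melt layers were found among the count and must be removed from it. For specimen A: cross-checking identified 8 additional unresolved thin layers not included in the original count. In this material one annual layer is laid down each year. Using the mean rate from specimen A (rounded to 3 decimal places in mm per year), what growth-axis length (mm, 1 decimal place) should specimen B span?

18607.6 mm

Specimen A: adjusted count: 18954 − 7 + 8 = 18955 annual layers.
A: Extension rate ≈ 23516.0 / 18955 = 1.241 mm/yr.
Length of B = 1.241 × 14994 = 18607.6 mm.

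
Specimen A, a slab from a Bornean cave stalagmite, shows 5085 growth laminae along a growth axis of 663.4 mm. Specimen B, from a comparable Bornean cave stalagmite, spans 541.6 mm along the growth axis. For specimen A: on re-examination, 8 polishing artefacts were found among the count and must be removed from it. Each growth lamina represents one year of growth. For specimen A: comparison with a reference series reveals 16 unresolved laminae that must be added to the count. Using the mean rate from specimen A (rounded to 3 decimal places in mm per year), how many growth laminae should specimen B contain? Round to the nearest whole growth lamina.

4166 growth laminae

Specimen A: correcting the raw count gives 5085 − 8 + 16 = 5093 true growth laminae.
A: 663.4 mm over 5093 years gives 663.4 / 5093 ≈ 0.130 mm per year.
B spans 541.6 / 0.130 = 4166.15 years ≈ 4166 growth laminae.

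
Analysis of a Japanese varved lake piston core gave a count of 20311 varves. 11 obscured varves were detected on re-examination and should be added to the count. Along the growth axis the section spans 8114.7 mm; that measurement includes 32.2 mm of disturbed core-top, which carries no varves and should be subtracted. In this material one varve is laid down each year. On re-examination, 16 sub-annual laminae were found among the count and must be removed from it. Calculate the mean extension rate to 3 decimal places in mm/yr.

True varve count = 20311 − 16 + 11 = 20306.
Removing the 32.2 mm offcut leaves 8114.7 − 32.2 = 8082.5 mm.
Extension rate ≈ 8082.5 / 20306 = 0.398 mm/yr.

0.398 mm/yr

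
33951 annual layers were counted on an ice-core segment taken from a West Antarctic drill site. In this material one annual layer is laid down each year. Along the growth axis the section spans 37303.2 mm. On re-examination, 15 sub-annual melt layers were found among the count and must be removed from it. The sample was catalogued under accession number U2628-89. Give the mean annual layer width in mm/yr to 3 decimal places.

After corrections the count is 33951 − 15 = 33936 annual layers.
Mean rate = 37303.2 mm / 33936 years ≈ 1.099 mm/yr.

1.099 mm/yr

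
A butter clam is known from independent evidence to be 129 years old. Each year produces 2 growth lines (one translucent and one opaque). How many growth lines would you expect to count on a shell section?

Expected growth lines: 129 × 2 = 258.
So 258 growth lines should be present.

258 growth lines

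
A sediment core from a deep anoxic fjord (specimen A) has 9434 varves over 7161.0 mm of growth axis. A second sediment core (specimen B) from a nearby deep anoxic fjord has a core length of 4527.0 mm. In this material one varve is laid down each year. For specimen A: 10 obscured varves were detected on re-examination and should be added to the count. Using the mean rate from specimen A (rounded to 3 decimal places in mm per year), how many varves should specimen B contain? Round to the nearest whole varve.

Specimen A: correcting the raw count gives 9434 + 10 = 9444 true varves.
A: Mean rate = 7161.0 mm / 9444 years ≈ 0.758 mm per year.
Specimen B: 4527.0 mm / 0.758 mm per year = 5972.30 years ≈ 5972 varves.

5972 varves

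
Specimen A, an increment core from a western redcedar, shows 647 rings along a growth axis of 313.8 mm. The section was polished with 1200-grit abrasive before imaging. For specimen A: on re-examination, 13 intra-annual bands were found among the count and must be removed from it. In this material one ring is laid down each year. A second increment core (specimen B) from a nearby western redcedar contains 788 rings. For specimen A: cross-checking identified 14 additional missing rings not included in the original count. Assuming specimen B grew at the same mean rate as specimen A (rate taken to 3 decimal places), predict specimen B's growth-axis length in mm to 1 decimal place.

381.4 mm

Specimen A: true ring count = 647 − 13 + 14 = 648.
A: 313.8 mm over 648 years gives 313.8 / 648 ≈ 0.484 mm/year.
B's length ≈ 0.484 × 788 = 381.4 mm.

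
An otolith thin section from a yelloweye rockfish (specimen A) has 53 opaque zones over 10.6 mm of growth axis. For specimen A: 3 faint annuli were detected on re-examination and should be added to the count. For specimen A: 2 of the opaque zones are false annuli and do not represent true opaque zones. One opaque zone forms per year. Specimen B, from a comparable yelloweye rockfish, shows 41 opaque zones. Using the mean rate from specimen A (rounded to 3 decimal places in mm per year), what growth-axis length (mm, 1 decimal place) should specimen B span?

8.0 mm

Specimen A: adjusted count: 53 − 2 + 3 = 54 opaque zones.
A: 10.6 mm over 54 years gives 10.6 / 54 ≈ 0.196 mm per year.
Length of B = 0.196 × 41 = 8.0 mm.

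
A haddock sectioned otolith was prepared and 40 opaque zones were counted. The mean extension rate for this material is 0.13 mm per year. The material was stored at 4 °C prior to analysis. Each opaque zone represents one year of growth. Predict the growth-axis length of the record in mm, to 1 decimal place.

The record spans 40 years at 0.13 mm per year.
40 years at 0.13 mm/year gives 0.13 × 40 = 5.2 mm.

5.2 mm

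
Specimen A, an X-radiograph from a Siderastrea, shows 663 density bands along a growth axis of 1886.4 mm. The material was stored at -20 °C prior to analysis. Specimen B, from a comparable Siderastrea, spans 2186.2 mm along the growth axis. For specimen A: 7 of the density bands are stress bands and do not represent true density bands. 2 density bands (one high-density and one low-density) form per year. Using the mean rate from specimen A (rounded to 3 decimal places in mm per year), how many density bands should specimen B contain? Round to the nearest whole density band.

Specimen A: true density band count = 663 − 7 = 656.
Specimen A: 656 density bands at 2 per year is 656 / 2 = 328 years.
A: 1886.4 mm over 328 years gives 1886.4 / 328 ≈ 5.751 mm per year.
Specimen B: 2186.2 mm / 5.751 mm per year = 380.14 years; at 2 density bands per year that is 380.14 × 2 ≈ 760 density bands.

760 density bands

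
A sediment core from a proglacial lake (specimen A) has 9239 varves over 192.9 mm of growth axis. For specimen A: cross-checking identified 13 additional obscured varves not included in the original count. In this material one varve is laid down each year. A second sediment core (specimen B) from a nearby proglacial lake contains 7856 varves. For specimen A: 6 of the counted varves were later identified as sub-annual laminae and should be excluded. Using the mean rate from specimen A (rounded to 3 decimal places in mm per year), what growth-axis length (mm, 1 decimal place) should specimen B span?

165.0 mm

Specimen A: after corrections the count is 9239 − 6 + 13 = 9246 varves.
A: 192.9 mm over 9246 years gives 192.9 / 9246 ≈ 0.021 mm/year.
B's length ≈ 0.021 × 7856 = 165.0 mm.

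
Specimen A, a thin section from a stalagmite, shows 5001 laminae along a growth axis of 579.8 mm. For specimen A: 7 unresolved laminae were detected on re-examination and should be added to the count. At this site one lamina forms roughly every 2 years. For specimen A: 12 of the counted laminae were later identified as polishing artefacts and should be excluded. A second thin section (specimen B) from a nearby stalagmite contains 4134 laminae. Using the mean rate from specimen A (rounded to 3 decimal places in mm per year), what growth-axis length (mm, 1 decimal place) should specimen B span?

479.5 mm

Specimen A: true lamina count = 5001 − 12 + 7 = 4996.
Specimen A: at 2 years per lamina, 4996 × 2 = 9992 years.
A: Extension rate ≈ 579.8 / 9992 = 0.058 mm per year.
Specimen B: 4134 laminae at 2 years each span 4134 × 2 = 8268 years. B's length ≈ 0.058 × 8268 = 479.5 mm.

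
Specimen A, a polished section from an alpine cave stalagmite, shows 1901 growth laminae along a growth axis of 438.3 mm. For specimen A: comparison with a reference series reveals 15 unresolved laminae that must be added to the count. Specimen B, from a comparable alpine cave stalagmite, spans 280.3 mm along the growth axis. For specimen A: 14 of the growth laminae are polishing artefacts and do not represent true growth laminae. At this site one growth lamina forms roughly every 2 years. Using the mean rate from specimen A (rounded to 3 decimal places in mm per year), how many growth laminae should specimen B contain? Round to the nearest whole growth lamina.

1219 growth laminae

Specimen A: after corrections the count is 1901 − 14 + 15 = 1902 growth laminae.
Specimen A: 1902 growth laminae at 2 years each span 1902 × 2 = 3804 years.
A: Extension rate ≈ 438.3 / 3804 = 0.115 mm/yr.
For B, 280.3 / 0.115 = 2437.39 years; at 2 years per growth lamina that is 2437.39 / 2 ≈ 1219 growth laminae.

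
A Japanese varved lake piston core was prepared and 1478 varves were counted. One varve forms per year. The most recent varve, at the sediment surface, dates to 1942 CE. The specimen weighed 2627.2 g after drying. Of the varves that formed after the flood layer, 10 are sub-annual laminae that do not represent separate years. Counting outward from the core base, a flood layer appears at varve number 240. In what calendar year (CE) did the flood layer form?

714 CE

1478 − 240 = 1238 varves lie beyond the flood layer toward the sediment surface.
Excluding 10 false varves: 1238 − 10 = 1228.
Counting back 1228 years from 1942 CE places the flood layer in 1942 − 1228 = 714 CE.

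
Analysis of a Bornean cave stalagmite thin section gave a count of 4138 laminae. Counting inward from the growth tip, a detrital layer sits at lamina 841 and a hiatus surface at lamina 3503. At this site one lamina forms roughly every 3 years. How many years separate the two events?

7986 years

The two markers are separated by 3503 − 841 = 2662 laminae.
At 3 years per lamina, 2662 × 3 = 7986 years.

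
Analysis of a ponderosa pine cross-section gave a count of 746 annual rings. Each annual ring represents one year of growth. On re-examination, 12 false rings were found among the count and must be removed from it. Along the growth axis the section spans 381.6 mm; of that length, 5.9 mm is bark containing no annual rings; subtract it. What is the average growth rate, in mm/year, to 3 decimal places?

0.512 mm/year

Correcting the raw count gives 746 − 12 = 734 true annual rings.
Removing the 5.9 mm offcut leaves 381.6 − 5.9 = 375.7 mm.
Extension rate ≈ 375.7 / 734 = 0.512 mm/year.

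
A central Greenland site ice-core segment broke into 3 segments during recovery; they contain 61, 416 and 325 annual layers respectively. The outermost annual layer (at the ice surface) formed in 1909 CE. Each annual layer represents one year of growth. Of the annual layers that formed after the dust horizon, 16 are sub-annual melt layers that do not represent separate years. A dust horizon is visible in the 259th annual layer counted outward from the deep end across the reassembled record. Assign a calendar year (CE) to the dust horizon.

1382 CE

Total annual layers = 61 + 416 + 325 = 802.
Between annual layer 259 and the ice surface there are 802 − 259 = 543 annual layers.
Removing the 16 false annual layers leaves 543 − 16 = 527 true annual layers beyond the dust horizon.
Counting back 527 years from 1909 CE places the dust horizon in 1909 − 527 = 1382 CE.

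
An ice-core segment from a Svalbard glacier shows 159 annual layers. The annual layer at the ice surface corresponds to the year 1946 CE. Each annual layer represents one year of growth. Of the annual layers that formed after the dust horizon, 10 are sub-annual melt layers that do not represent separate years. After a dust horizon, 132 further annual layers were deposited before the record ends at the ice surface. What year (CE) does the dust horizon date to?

1824 CE

132 annual layers post-date the dust horizon.
Removing the 10 false annual layers leaves 132 − 10 = 122 true annual layers beyond the dust horizon.
1946 − 122 = 1824 CE.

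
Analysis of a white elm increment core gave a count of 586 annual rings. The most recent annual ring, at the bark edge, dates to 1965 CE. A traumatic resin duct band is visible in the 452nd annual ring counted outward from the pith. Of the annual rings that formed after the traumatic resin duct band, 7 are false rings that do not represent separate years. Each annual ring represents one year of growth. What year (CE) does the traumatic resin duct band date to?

The traumatic resin duct band sits at annual ring 452 from the pith, so 586 − 452 = 134 annual rings formed after it.
134 − 7 false = 127 true annual rings after the traumatic resin duct band.
Counting back 127 years from 1965 CE places the traumatic resin duct band in 1965 − 127 = 1838 CE.

1838 CE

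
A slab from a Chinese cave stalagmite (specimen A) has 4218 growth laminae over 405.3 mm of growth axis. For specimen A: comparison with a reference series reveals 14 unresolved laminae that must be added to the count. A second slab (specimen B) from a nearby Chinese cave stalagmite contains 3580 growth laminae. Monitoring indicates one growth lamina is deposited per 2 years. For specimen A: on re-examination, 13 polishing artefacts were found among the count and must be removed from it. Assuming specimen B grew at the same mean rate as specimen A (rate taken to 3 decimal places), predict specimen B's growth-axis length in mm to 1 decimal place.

Specimen A: after corrections the count is 4218 − 13 + 14 = 4219 growth laminae.
Specimen A: 4219 growth laminae at 2 years each span 4219 × 2 = 8438 years.
A: Extension rate ≈ 405.3 / 8438 = 0.048 mm/yr.
Specimen B: multiplying by 2 years per growth lamina: 3580 × 2 = 7160 years. B's length ≈ 0.048 × 7160 = 343.7 mm.

343.7 mm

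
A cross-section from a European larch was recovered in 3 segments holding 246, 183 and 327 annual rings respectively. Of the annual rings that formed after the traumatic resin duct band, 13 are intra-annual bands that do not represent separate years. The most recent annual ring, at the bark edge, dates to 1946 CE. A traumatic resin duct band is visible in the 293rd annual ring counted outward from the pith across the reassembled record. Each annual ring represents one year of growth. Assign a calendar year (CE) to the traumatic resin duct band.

1496 CE

Total annual rings = 246 + 183 + 327 = 756.
756 − 293 = 463 annual rings lie beyond the traumatic resin duct band toward the bark edge.
463 − 13 false = 450 true annual rings after the traumatic resin duct band.
1946 − 450 = 1496 CE.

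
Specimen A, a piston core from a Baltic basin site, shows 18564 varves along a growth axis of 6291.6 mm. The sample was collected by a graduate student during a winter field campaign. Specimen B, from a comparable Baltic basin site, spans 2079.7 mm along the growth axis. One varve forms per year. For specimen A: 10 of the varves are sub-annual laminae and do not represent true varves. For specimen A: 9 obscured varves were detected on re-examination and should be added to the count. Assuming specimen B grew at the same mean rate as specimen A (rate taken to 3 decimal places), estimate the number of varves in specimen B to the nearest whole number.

Specimen A: after corrections the count is 18564 − 10 + 9 = 18563 varves.
A: Mean rate = 6291.6 mm / 18563 years ≈ 0.339 mm/year.
Specimen B: 2079.7 mm / 0.339 mm per year = 6134.81 years ≈ 6135 varves.

6135 varves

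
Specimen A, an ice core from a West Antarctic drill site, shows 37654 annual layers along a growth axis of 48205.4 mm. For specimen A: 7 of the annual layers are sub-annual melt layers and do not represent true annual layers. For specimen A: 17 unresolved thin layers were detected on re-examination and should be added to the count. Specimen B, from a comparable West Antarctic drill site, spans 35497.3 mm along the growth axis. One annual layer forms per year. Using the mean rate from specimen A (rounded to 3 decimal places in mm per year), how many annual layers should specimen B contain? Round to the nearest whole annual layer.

27732 annual layers

Specimen A: correcting the raw count gives 37654 − 7 + 17 = 37664 true annual layers.
A: 48205.4 mm over 37664 years gives 48205.4 / 37664 ≈ 1.280 mm/year.
For B, 35497.3 / 1.280 = 27732.27 years ≈ 27732 annual layers.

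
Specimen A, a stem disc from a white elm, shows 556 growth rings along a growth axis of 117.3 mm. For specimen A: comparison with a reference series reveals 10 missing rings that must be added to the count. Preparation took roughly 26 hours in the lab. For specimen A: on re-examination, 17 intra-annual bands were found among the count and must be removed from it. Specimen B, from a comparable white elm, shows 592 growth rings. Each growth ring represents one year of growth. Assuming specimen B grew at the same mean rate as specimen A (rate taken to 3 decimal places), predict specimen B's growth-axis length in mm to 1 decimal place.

126.7 mm

Specimen A: true growth ring count = 556 − 17 + 10 = 549.
A: Mean rate = 117.3 mm / 549 years ≈ 0.214 mm per year.
For B, 0.214 mm/year × 592 years = 126.7 mm.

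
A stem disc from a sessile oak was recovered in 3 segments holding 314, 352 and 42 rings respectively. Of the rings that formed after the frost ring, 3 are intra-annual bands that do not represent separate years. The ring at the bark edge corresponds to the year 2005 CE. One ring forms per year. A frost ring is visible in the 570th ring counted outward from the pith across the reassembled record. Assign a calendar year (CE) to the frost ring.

1870 CE

Total rings = 314 + 352 + 42 = 708.
Between ring 570 and the bark edge there are 708 − 570 = 138 rings.
Removing the 3 false rings leaves 138 − 3 = 135 true rings beyond the frost ring.
2005 − 135 = 1870 CE.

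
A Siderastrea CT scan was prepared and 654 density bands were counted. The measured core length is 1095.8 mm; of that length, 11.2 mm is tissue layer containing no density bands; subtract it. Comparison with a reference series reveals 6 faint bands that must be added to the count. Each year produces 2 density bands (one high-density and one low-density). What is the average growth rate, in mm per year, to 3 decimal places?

3.287 mm per year

Correcting the raw count gives 654 + 6 = 660 true density bands.
With 2 density bands per year, 660 / 2 = 330 years.
The growth record spans 1095.8 − 11.2 = 1084.6 mm.
Mean rate = 1084.6 mm / 330 years ≈ 3.287 mm per year.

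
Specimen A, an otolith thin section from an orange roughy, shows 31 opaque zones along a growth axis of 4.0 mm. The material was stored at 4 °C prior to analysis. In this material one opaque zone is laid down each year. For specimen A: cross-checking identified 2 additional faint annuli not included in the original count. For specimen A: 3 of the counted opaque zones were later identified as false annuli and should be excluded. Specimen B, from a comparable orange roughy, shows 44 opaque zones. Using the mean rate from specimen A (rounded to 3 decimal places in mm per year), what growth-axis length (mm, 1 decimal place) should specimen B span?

Specimen A: correcting the raw count gives 31 − 3 + 2 = 30 true opaque zones.
A: Mean rate = 4.0 mm / 30 years ≈ 0.133 mm/year.
For B, 0.133 mm/year × 44 years = 5.9 mm.

5.9 mm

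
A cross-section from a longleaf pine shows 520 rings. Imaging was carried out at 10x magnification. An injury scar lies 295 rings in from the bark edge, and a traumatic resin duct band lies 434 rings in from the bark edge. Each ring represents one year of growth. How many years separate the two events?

139 years

Separation: 434 − 295 = 139 rings.
One ring per year makes the interval 139 years.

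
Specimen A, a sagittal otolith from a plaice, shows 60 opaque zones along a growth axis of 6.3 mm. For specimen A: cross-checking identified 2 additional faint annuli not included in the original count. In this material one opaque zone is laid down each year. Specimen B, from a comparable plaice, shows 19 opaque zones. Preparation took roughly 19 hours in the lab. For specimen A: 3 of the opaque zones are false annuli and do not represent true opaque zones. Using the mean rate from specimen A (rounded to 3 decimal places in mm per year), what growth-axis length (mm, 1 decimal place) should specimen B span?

Specimen A: after corrections the count is 60 − 3 + 2 = 59 opaque zones.
A: 6.3 mm over 59 years gives 6.3 / 59 ≈ 0.107 mm/yr.
Length of B = 0.107 × 19 = 2.0 mm.

2.0 mm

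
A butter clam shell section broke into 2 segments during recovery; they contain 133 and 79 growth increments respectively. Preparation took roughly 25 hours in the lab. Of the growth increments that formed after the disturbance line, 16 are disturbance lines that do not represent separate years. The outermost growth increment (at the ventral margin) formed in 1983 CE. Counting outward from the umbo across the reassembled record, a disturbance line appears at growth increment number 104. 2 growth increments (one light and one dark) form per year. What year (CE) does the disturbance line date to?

1937 CE

Total growth increments = 133 + 79 = 212.
Between growth increment 104 and the ventral margin there are 212 − 104 = 108 growth increments.
Removing the 16 false growth increments leaves 108 − 16 = 92 true growth increments beyond the disturbance line.
92 growth increments at 2 per year is 92 / 2 = 46 years.
Counting back 46 years from 1983 CE places the disturbance line in 1983 − 46 = 1937 CE.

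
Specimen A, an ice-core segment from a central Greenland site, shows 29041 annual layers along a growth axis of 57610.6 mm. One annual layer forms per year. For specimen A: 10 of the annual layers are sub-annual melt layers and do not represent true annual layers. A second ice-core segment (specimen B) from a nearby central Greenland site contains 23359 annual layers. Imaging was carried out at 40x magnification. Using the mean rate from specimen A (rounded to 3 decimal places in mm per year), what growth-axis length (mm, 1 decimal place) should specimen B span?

46344.3 mm

Specimen A: adjusted count: 29041 − 10 = 29031 annual layers.
A: 57610.6 mm over 29031 years gives 57610.6 / 29031 ≈ 1.984 mm/yr.
Length of B = 1.984 × 23359 = 46344.3 mm.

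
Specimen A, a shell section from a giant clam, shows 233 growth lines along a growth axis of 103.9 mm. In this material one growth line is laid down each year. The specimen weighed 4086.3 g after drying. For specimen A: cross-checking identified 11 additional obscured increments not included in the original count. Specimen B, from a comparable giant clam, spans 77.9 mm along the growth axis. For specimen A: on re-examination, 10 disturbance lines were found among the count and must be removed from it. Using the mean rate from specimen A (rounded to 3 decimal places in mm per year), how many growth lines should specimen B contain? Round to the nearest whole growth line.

Specimen A: correcting the raw count gives 233 − 10 + 11 = 234 true growth lines.
A: Mean rate = 103.9 mm / 234 years ≈ 0.444 mm/year.
Specimen B: 77.9 mm / 0.444 mm per year = 175.45 years ≈ 175 growth lines.

175 growth lines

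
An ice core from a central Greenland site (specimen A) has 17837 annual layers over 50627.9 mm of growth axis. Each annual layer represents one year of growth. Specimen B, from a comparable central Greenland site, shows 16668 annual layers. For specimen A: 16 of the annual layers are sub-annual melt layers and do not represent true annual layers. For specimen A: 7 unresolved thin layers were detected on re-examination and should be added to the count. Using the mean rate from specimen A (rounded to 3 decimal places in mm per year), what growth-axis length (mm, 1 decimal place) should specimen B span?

Specimen A: true annual layer count = 17837 − 16 + 7 = 17828.
A: Extension rate ≈ 50627.9 / 17828 = 2.840 mm/year.
Length of B = 2.840 × 16668 = 47337.1 mm.

47337.1 mm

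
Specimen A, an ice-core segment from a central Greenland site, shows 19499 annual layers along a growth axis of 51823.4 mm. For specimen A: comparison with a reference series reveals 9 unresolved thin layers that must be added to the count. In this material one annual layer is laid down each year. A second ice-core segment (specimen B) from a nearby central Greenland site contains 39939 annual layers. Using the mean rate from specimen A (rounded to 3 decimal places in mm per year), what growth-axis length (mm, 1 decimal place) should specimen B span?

106117.9 mm

Specimen A: correcting the raw count gives 19499 + 9 = 19508 true annual layers.
A: 51823.4 mm over 19508 years gives 51823.4 / 19508 ≈ 2.657 mm/yr.
For B, 2.657 mm/year × 39939 years = 106117.9 mm.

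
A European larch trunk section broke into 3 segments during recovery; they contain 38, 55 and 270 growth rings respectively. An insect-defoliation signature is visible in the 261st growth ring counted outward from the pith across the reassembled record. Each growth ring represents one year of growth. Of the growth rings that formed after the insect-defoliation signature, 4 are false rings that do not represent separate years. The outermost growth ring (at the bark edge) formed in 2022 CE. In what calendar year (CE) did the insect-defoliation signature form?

1924 CE

Total growth rings = 38 + 55 + 270 = 363.
363 − 261 = 102 growth rings lie beyond the insect-defoliation signature toward the bark edge.
Removing the 4 false growth rings leaves 102 − 4 = 98 true growth rings beyond the insect-defoliation signature.
2022 − 98 = 1924 CE.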